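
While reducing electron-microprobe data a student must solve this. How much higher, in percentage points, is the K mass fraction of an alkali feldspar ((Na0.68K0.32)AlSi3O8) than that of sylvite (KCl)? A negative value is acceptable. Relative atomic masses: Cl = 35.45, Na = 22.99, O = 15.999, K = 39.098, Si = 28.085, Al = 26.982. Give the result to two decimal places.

-47.77 percentage points

K in (Na0.68K0.32)AlSi3O8: molar mass 267.374 g/mol; 0.32×39.098 = 12.511 g → 4.68 wt%.
K in KCl: molar mass 74.548 g/mol; 1×39.098 = 39.098 g → 52.45 wt%.
Difference = 4.68 − 52.45 = -47.77 percentage points.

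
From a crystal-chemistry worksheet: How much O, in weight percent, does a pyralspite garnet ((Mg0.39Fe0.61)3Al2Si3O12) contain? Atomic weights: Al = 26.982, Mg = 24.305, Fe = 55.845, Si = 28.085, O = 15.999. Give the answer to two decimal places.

Formula mass = 1.17·24.305 + 1.83·55.845 + 2·26.982 + 3·28.085 + 12·15.999 = 460.840 g/mol, of which 191.988 g is O.
So O makes up 191.988/460.840 = 0.4166 of the mass, i.e. 41.66%.

41.66 weight percent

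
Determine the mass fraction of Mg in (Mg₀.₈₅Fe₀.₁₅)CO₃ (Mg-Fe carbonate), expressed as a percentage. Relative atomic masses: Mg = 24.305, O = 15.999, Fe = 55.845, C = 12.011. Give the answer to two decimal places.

23.20 mass %

M((Mg₀.₈₅Fe₀.₁₅)CO₃) = 89.044 g/mol.
Mg contributes 0.85 × 24.305 = 20.659 g per mole.
20.659/89.044 = 0.2320 → 23.20%.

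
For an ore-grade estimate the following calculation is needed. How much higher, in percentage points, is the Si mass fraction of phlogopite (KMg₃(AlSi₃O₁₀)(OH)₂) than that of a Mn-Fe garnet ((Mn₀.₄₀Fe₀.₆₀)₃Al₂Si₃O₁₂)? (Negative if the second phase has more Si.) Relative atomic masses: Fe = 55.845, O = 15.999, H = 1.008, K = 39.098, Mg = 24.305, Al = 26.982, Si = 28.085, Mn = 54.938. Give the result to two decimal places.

3.23 percentage points

Si in KMg₃(AlSi₃O₁₀)(OH)₂: molar mass 417.254 g/mol; 3×28.085 = 84.255 g → 20.19 wt%.
Si in (Mn₀.₄₀Fe₀.₆₀)₃Al₂Si₃O₁₂: molar mass 496.654 g/mol; 3×28.085 = 84.255 g → 16.96 wt%.
Difference = 20.19 − 16.96 = 3.23 percentage points.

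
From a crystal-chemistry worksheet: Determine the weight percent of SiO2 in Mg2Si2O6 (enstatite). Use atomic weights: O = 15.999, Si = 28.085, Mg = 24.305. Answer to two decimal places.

59.85 wt%

Molar mass of Mg2Si2O6 = 2×24.305 + 2×28.085 + 6×15.999 = 200.774 g/mol.
Each formula unit contains 2 Si, equivalent to 2/1 = 2.0000 mol SiO2.
M(SiO2) = 1×28.085 + 2×15.999 = 60.083 g/mol.
Mass of SiO2 per formula unit = 2.0000 × 60.083 = 120.166 g.
SiO2 wt% = 120.166 / 200.774 × 100 = 59.85%.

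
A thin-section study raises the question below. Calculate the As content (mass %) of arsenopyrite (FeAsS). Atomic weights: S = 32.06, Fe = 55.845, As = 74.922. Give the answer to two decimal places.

M(FeAsS) = 162.827 g/mol.
As contributes 1 × 74.922 = 74.922 g per mole.
74.922/162.827 = 0.4601 → 46.01%.

46.01 mass %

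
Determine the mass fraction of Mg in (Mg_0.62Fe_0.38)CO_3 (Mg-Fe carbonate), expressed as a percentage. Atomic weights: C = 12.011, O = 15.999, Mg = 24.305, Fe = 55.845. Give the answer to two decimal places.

Molar mass of (Mg_0.62Fe_0.38)CO_3: 0.62·24.305 + 0.38·55.845 + 1·12.011 + 3·15.999 = 96.298 g/mol.
Mass of Mg per formula unit: 0.62 × 24.305 = 15.069 g.
Weight fraction Mg = 15.069 / 96.298 = 0.1565.

15.65 mass %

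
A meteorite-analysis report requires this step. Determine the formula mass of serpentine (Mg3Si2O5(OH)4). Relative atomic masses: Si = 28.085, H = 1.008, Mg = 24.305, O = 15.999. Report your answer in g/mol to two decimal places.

Mg: 3 × 24.305 = 72.9150
Si: 2 × 28.085 = 56.1700
O: 9 × 15.999 = 143.9910
H: 4 × 1.008 = 4.0320
Summing the contributions gives the formula mass.

277.11 g/mol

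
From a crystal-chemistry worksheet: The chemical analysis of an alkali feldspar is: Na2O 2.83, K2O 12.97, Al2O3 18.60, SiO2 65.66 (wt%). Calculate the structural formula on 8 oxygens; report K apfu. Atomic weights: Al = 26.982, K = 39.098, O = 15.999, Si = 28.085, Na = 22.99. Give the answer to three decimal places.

2.83 wt% Na2O ÷ 61.979 g/mol = 0.04566 mol, giving 0.09132 Na and 0.04566 O.
12.97 wt% K2O ÷ 94.195 g/mol = 0.13769 mol, giving 0.27538 K and 0.13769 O.
18.60 wt% Al2O3 ÷ 101.961 g/mol = 0.18242 mol, giving 0.36484 Al and 0.54726 O.
65.66 wt% SiO2 ÷ 60.083 g/mol = 1.09282 mol, giving 1.09282 Si and 2.18564 O.
Oxygen sums to 2.91625; scaling by 8/2.91625 = 2.74325 puts the formula on 8 O.
K: 0.27538 × 2.74325 = 0.755 atoms per formula unit.

0.755 K apfu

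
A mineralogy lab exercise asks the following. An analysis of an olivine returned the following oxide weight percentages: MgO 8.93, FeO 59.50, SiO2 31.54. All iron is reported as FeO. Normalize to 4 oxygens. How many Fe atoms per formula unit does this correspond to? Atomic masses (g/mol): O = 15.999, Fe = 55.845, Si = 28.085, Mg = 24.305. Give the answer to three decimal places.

MgO: 8.93/40.304 = 0.22157 mol → 0.22157 mol Mg, 0.22157 mol O.
FeO: 59.50/71.844 = 0.82818 mol → 0.82818 mol Fe, 0.82818 mol O.
SiO2: 31.54/60.083 = 0.52494 mol → 0.52494 mol Si, 1.04988 mol O.
Total oxygen = 2.09963 mol. Normalization factor = 4/2.09963 = 1.90510.
Fe per 4 O = 0.82818 × 1.90510 = 1.578.

1.578 Fe apfu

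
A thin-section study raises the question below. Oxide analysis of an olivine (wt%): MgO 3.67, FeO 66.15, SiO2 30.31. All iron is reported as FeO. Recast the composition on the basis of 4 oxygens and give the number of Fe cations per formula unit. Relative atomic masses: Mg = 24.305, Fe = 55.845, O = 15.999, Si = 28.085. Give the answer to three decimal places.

1.823 Fe apfu

MgO: 3.67/40.304 = 0.09106 mol → 0.09106 mol Mg, 0.09106 mol O.
FeO: 66.15/71.844 = 0.92074 mol → 0.92074 mol Fe, 0.92074 mol O.
SiO2: 30.31/60.083 = 0.50447 mol → 0.50447 mol Si, 1.00894 mol O.
Total oxygen = 2.02074 mol. Normalization factor = 4/2.02074 = 1.97947.
Fe per 4 O = 0.92074 × 1.97947 = 1.823.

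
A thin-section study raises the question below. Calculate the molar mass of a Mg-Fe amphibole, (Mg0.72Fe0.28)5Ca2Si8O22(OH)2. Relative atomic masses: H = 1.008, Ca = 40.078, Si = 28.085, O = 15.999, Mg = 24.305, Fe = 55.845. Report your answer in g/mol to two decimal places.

856.51 g/mol

Mg: 3.60 × 24.305 = 87.4980
Fe: 1.40 × 55.845 = 78.1830
Ca: 2 × 40.078 = 80.1560
Si: 8 × 28.085 = 224.6800
O: 24 × 15.999 = 383.9760
H: 2 × 1.008 = 2.0160
Summing the contributions gives the formula mass.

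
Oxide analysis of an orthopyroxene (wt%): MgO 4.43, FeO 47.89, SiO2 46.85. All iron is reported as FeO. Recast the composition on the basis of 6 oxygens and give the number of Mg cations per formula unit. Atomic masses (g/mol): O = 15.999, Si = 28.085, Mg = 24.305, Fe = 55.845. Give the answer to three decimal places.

0.282 Mg apfu

MgO (M=40.304): mol = 0.10991; Mg = 0.10991, O = 0.10991.
FeO (M=71.844): mol = 0.66658; Fe = 0.66658, O = 0.66658.
SiO2 (M=60.083): mol = 0.77975; Si = 0.77975, O = 1.55950.
ΣO = 2.33599; factor = 6/ΣO = 2.56850.
Mg apfu = 0.10991 × 2.56850 = 0.282.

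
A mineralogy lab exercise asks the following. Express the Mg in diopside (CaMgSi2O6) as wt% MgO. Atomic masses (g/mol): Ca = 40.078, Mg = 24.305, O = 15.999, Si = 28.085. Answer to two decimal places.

Molar mass of CaMgSi2O6 = 1·40.078 + 1·24.305 + 2·28.085 + 6·15.999 = 216.547 g/mol.
Each formula unit contains 1 Mg, equivalent to 1/1 = 1.0000 mol MgO.
M(MgO) = 1×24.305 + 1×15.999 = 40.304 g/mol.
Mass of MgO per formula unit = 1.0000 × 40.304 = 40.304 g.
MgO wt% = 40.304 / 216.547 × 100 = 18.61%.

18.61 wt%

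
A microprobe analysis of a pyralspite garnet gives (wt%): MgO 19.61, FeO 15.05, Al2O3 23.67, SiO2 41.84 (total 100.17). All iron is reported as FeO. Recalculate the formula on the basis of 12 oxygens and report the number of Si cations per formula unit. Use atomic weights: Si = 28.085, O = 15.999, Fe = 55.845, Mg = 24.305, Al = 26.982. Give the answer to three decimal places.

3.000 Si apfu

MgO (M=40.304): mol = 0.48655; Mg = 0.48655, O = 0.48655.
FeO (M=71.844): mol = 0.20948; Fe = 0.20948, O = 0.20948.
Al2O3 (M=101.961): mol = 0.23215; Al = 0.46430, O = 0.69645.
SiO2 (M=60.083): mol = 0.69637; Si = 0.69637, O = 1.39274.
ΣO = 2.78522; factor = 12/ΣO = 4.30846.
Si apfu = 0.69637 × 4.30846 = 3.000.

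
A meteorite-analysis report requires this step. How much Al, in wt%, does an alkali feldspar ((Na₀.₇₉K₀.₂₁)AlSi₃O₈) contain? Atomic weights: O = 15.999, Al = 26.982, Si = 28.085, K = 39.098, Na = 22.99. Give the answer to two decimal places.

10.16 wt%

Molar mass of (Na₀.₇₉K₀.₂₁)AlSi₃O₈: 0.79×22.99 + 0.21×39.098 + 1×26.982 + 3×28.085 + 8×15.999 = 265.602 g/mol.
Mass of Al per formula unit: 1 × 26.982 = 26.982 g.
Weight fraction Al = 26.982 / 265.602 = 0.1016.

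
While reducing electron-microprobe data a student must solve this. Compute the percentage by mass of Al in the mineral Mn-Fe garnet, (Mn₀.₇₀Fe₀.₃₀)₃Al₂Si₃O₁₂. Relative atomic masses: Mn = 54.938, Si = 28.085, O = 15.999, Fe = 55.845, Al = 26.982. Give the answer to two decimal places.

10.88 mass %

Molar mass of (Mn₀.₇₀Fe₀.₃₀)₃Al₂Si₃O₁₂: 2.10*54.938 + 0.90*55.845 + 2*26.982 + 3*28.085 + 12*15.999 = 495.837 g/mol.
Mass of Al per formula unit: 2 × 26.982 = 53.964 g.
Weight fraction Al = 53.964 / 495.837 = 0.1088.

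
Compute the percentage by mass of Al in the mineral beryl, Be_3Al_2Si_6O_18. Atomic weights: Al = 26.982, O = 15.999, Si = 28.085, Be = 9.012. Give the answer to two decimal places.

M(Be_3Al_2Si_6O_18) = 537.492 g/mol.
Al contributes 2 × 26.982 = 53.964 g per mole.
53.964/537.492 = 0.1004 → 10.04%.

10.04 mass %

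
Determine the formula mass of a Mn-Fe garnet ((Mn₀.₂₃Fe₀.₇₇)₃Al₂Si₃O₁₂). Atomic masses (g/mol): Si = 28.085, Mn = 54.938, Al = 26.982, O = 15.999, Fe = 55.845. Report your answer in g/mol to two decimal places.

M = 0.69·54.938 + 2.31·55.845 + 2·26.982 + 3·28.085 + 12·15.999

497.12 g/mol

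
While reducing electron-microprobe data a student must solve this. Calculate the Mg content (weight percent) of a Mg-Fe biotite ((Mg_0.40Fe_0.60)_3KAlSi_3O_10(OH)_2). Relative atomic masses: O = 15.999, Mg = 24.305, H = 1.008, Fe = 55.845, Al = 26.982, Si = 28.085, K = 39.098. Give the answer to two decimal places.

6.15 weight percent

Formula mass = 1.20*24.305 + 1.80*55.845 + 1*39.098 + 1*26.982 + 3*28.085 + 12*15.999 + 2*1.008 = 474.026 g/mol, of which 29.166 g is Mg.
So Mg makes up 29.166/474.026 = 0.0615 of the mass, i.e. 6.15%.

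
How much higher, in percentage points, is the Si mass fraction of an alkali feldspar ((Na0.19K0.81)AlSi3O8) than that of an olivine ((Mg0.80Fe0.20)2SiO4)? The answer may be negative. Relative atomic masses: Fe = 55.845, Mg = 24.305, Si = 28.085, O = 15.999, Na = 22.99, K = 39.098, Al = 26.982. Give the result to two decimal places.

12.29 percentage points

M((Na0.19K0.81)AlSi3O8) = 275.266 g/mol, so wt% Si = 84.255/275.266 × 100 = 30.61%.
M((Mg0.80Fe0.20)2SiO4) = 153.307 g/mol, so wt% Si = 28.085/153.307 × 100 = 18.32%.
30.61 − 18.32 = 12.29 pp.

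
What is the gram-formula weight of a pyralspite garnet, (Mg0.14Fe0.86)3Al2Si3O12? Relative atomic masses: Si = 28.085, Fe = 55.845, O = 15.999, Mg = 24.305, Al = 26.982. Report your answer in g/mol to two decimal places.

The formula mass is the sum 0.42*24.305 + 2.58*55.845 + 2*26.982 + 3*28.085 + 12*15.999.

484.50 g/mol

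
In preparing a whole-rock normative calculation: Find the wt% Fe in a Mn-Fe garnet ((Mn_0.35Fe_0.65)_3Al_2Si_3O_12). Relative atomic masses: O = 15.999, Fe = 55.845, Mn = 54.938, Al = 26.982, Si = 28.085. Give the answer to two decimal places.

21.92 mass %

Formula mass = 1.05·54.938 + 1.95·55.845 + 2·26.982 + 3·28.085 + 12·15.999 = 496.790 g/mol, of which 108.898 g is Fe.
So Fe makes up 108.898/496.790 = 0.2192 of the mass, i.e. 21.92%.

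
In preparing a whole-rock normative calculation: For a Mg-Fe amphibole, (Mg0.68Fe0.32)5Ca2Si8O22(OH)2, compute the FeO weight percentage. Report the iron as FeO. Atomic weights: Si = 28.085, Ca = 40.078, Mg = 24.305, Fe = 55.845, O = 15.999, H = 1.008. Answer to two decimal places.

M((Mg0.68Fe0.32)5Ca2Si8O22(OH)2) = 862.817 g/mol; M(FeO) = 71.844 g/mol.
Moles FeO per formula unit = 1.60 Fe ÷ 1 = 1.6000.
FeO fraction = (1.6000 × 71.844) / 862.817 = 114.950/862.817 = 0.1332.

13.32 wt%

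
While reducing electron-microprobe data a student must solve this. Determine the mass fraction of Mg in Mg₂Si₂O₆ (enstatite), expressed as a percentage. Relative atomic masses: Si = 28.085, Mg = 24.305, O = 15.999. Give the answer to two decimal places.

Formula mass = 2×24.305 + 2×28.085 + 6×15.999 = 200.774 g/mol, of which 48.610 g is Mg.
So Mg makes up 48.610/200.774 = 0.2421 of the mass, i.e. 24.21%.

24.21 mass %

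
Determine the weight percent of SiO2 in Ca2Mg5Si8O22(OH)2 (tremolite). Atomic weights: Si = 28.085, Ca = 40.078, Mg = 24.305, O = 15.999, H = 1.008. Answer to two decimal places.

M(Ca2Mg5Si8O22(OH)2) = 812.353 g/mol; M(SiO2) = 60.083 g/mol.
Moles SiO2 per formula unit = 8 Si ÷ 1 = 8.0000.
SiO2 fraction = (8.0000 × 60.083) / 812.353 = 480.664/812.353 = 0.5917.

59.17 wt%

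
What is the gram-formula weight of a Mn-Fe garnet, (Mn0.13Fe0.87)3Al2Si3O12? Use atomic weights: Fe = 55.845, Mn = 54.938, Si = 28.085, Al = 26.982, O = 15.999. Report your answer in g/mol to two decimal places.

The formula mass is the sum 0.39·54.938 + 2.61·55.845 + 2·26.982 + 3·28.085 + 12·15.999.

497.39 g/mol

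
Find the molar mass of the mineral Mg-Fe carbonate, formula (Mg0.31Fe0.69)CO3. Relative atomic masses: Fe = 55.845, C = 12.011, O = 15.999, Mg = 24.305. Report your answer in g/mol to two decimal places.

106.08 g/mol

M = 0.31×24.305 + 0.69×55.845 + 1×12.011 + 3×15.999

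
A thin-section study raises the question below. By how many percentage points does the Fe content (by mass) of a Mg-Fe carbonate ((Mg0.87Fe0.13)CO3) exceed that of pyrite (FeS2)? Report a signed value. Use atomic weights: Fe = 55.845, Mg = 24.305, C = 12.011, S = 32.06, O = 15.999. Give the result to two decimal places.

M((Mg0.87Fe0.13)CO3) = 88.413 g/mol, so wt% Fe = 7.260/88.413 × 100 = 8.21%.
M(FeS2) = 119.965 g/mol, so wt% Fe = 55.845/119.965 × 100 = 46.55%.
8.21 − 46.55 = -38.34 pp.

-38.34 percentage points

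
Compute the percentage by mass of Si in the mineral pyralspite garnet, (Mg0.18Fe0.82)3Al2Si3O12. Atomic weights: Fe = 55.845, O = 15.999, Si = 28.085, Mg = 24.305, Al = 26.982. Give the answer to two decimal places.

M((Mg0.18Fe0.82)3Al2Si3O12) = 480.710 g/mol.
Si contributes 3 × 28.085 = 84.255 g per mole.
84.255/480.710 = 0.1753 → 17.53%.

17.53 wt%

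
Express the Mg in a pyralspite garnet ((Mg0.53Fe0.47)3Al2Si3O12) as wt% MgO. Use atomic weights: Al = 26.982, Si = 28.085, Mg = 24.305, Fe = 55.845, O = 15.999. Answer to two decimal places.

Formula mass = 447.593 g/mol.
1.59 Mg → 1.5900 mol MgO per formula unit; M(MgO) = 40.304, so MgO mass = 64.083 g.
64.083/447.593 × 100 = 14.32 wt%.

14.32 wt%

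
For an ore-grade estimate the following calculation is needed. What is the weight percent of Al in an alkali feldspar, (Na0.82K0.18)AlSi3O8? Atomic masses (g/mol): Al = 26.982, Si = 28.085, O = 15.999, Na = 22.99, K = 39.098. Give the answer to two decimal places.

M((Na0.82K0.18)AlSi3O8) = 265.118 g/mol.
Al contributes 1 × 26.982 = 26.982 g per mole.
26.982/265.118 = 0.1018 → 10.18%.

10.18 weight percent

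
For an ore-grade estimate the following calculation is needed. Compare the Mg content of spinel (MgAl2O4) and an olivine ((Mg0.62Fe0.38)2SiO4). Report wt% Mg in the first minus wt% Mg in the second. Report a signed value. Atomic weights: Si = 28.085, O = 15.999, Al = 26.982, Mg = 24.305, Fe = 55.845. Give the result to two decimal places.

Mg in MgAl2O4: molar mass 142.265 g/mol; 1×24.305 = 24.305 g → 17.08 wt%.
Mg in (Mg0.62Fe0.38)2SiO4: molar mass 164.661 g/mol; 1.24×24.305 = 30.138 g → 18.30 wt%.
Difference = 17.08 − 18.30 = -1.22 percentage points.

-1.22 percentage points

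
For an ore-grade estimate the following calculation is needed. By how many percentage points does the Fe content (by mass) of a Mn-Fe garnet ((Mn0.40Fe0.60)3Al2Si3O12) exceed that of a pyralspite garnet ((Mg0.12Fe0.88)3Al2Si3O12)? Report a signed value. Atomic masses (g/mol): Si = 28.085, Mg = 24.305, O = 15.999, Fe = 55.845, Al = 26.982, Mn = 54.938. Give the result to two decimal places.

First mineral: 100.521 g Fe in 496.654 g formula = 20.24 wt% Fe.
Second mineral: 147.431 g Fe in 486.388 g formula = 30.31 wt% Fe.
20.24% − 30.31% gives a difference of -10.07 percentage points.

-10.07 percentage points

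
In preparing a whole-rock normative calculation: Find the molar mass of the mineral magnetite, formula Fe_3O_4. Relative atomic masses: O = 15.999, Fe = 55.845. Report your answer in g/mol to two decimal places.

231.53 g/mol

Fe: 3 × 55.845 = 167.5350
O: 4 × 15.999 = 63.9960
Summing the contributions gives the formula mass.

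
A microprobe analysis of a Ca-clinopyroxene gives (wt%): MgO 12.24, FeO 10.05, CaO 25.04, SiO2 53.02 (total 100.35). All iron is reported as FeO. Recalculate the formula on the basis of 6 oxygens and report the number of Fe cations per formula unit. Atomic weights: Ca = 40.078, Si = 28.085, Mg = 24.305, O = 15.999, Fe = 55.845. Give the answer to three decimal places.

0.316 Fe apfu

MgO (M=40.304): mol = 0.30369; Mg = 0.30369, O = 0.30369.
FeO (M=71.844): mol = 0.13989; Fe = 0.13989, O = 0.13989.
CaO (M=56.077): mol = 0.44653; Ca = 0.44653, O = 0.44653.
SiO2 (M=60.083): mol = 0.88245; Si = 0.88245, O = 1.76490.
ΣO = 2.65501; factor = 6/ΣO = 2.25988.
Fe apfu = 0.13989 × 2.25988 = 0.316.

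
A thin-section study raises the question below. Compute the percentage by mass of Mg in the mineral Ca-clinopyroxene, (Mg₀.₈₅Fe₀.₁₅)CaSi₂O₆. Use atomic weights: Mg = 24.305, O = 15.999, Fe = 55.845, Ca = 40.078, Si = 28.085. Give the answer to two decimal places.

9.34 mass %

Molar mass of (Mg₀.₈₅Fe₀.₁₅)CaSi₂O₆: 0.85·24.305 + 0.15·55.845 + 1·40.078 + 2·28.085 + 6·15.999 = 221.278 g/mol.
Mass of Mg per formula unit: 0.85 × 24.305 = 20.659 g.
Weight fraction Mg = 20.659 / 221.278 = 0.0934.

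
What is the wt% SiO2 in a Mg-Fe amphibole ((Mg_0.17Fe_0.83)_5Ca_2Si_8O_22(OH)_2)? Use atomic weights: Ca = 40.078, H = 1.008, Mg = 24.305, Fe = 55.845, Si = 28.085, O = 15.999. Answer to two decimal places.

50.96 wt%

Molar mass of (Mg_0.17Fe_0.83)_5Ca_2Si_8O_22(OH)_2 = 0.85×24.305 + 4.15×55.845 + 2×40.078 + 8×28.085 + 24×15.999 + 2×1.008 = 943.244 g/mol.
Each formula unit contains 8 Si, equivalent to 8/1 = 8.0000 mol SiO2.
M(SiO2) = 1×28.085 + 2×15.999 = 60.083 g/mol.
Mass of SiO2 per formula unit = 8.0000 × 60.083 = 480.664 g.
SiO2 wt% = 480.664 / 943.244 × 100 = 50.96%.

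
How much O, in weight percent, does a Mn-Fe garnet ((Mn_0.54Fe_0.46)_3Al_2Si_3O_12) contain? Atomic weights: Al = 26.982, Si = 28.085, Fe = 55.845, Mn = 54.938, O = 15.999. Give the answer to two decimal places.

38.69 weight percent

Molar mass of (Mn_0.54Fe_0.46)_3Al_2Si_3O_12: 1.62·54.938 + 1.38·55.845 + 2·26.982 + 3·28.085 + 12·15.999 = 496.273 g/mol.
Mass of O per formula unit: 12 × 15.999 = 191.988 g.
Weight fraction O = 191.988 / 496.273 = 0.3869.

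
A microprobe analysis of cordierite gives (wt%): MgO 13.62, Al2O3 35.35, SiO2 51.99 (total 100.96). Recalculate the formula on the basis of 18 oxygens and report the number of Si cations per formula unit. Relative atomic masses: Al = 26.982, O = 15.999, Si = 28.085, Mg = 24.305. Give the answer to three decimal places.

MgO (M=40.304): mol = 0.33793; Mg = 0.33793, O = 0.33793.
Al2O3 (M=101.961): mol = 0.34670; Al = 0.69340, O = 1.04010.
SiO2 (M=60.083): mol = 0.86530; Si = 0.86530, O = 1.73060.
ΣO = 3.10863; factor = 18/ΣO = 5.79033.
Si apfu = 0.86530 × 5.79033 = 5.010.

5.010 Si apfu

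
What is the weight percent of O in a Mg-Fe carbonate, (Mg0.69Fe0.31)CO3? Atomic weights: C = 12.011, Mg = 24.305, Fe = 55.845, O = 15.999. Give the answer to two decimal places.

51.01 weight percent

M((Mg0.69Fe0.31)CO3) = 94.090 g/mol.
O contributes 3 × 15.999 = 47.997 g per mole.
47.997/94.090 = 0.5101 → 51.01%.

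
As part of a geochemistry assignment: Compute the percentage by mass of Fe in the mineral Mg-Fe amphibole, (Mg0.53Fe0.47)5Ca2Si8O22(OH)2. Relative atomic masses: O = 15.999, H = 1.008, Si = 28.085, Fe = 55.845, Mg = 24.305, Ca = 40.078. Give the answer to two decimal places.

14.80 weight percent

Molar mass of (Mg0.53Fe0.47)5Ca2Si8O22(OH)2: 2.65×24.305 + 2.35×55.845 + 2×40.078 + 8×28.085 + 24×15.999 + 2×1.008 = 886.472 g/mol.
Mass of Fe per formula unit: 2.35 × 55.845 = 131.236 g.
Weight fraction Fe = 131.236 / 886.472 = 0.1480.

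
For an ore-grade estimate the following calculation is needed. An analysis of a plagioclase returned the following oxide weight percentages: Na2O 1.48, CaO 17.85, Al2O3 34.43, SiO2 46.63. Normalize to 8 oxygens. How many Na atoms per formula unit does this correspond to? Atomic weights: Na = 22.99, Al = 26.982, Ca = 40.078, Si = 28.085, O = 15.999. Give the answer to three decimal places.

Na2O (M=61.979): mol = 0.02388; Na = 0.04776, O = 0.02388.
CaO (M=56.077): mol = 0.31831; Ca = 0.31831, O = 0.31831.
Al2O3 (M=101.961): mol = 0.33768; Al = 0.67536, O = 1.01304.
SiO2 (M=60.083): mol = 0.77609; Si = 0.77609, O = 1.55218.
ΣO = 2.90741; factor = 8/ΣO = 2.75159.
Na apfu = 0.04776 × 2.75159 = 0.131.

0.131 Na apfu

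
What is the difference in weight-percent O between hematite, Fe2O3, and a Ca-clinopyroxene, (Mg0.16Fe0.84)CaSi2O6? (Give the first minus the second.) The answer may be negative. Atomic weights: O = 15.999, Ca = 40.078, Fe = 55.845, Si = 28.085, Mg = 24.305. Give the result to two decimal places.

M(Fe2O3) = 159.687 g/mol, so wt% O = 47.997/159.687 × 100 = 30.06%.
M((Mg0.16Fe0.84)CaSi2O6) = 243.041 g/mol, so wt% O = 95.994/243.041 × 100 = 39.50%.
30.06 − 39.50 = -9.44 pp.

-9.44 percentage points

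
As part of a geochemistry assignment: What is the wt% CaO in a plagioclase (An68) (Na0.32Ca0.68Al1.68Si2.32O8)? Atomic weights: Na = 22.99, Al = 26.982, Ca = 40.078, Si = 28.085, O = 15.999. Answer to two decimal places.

13.96 wt%

Molar mass of Na0.32Ca0.68Al1.68Si2.32O8 = 0.32*22.99 + 0.68*40.078 + 1.68*26.982 + 2.32*28.085 + 8*15.999 = 273.089 g/mol.
Each formula unit contains 0.68 Ca, equivalent to 0.68/1 = 0.6800 mol CaO.
M(CaO) = 1×40.078 + 1×15.999 = 56.077 g/mol.
Mass of CaO per formula unit = 0.6800 × 56.077 = 38.132 g.
CaO wt% = 38.132 / 273.089 × 100 = 13.96%.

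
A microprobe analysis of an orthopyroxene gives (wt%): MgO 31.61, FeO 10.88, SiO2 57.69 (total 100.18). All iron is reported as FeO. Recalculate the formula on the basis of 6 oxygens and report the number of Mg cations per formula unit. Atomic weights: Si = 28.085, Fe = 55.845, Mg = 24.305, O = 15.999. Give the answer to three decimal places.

MgO (M=40.304): mol = 0.78429; Mg = 0.78429, O = 0.78429.
FeO (M=71.844): mol = 0.15144; Fe = 0.15144, O = 0.15144.
SiO2 (M=60.083): mol = 0.96017; Si = 0.96017, O = 1.92034.
ΣO = 2.85607; factor = 6/ΣO = 2.10079.
Mg apfu = 0.78429 × 2.10079 = 1.648.

1.648 Mg apfu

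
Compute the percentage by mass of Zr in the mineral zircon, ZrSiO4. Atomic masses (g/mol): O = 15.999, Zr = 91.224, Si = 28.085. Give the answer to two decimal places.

Molar mass of ZrSiO4: 1×91.224 + 1×28.085 + 4×15.999 = 183.305 g/mol.
Mass of Zr per formula unit: 1 × 91.224 = 91.224 g.
Weight fraction Zr = 91.224 / 183.305 = 0.4977.

49.77 weight percent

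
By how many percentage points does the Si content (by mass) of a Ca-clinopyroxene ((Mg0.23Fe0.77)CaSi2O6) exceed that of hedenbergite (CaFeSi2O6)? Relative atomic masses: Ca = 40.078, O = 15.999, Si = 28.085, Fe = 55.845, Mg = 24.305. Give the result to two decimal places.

First mineral: 56.170 g Si in 240.833 g formula = 23.32 wt% Si.
Second mineral: 56.170 g Si in 248.087 g formula = 22.64 wt% Si.
23.32% − 22.64% gives a difference of 0.68 percentage points.

0.68 percentage points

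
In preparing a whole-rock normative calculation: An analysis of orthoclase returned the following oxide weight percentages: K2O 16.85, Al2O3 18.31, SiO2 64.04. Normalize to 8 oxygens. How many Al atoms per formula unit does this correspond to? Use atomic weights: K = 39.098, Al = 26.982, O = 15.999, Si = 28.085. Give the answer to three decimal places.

K2O: 16.85/94.195 = 0.17888 mol → 0.35776 mol K, 0.17888 mol O.
Al2O3: 18.31/101.961 = 0.17958 mol → 0.35916 mol Al, 0.53874 mol O.
SiO2: 64.04/60.083 = 1.06586 mol → 1.06586 mol Si, 2.13172 mol O.
Total oxygen = 2.84934 mol. Normalization factor = 8/2.84934 = 2.80767.
Al per 8 O = 0.35916 × 2.80767 = 1.008.

1.008 Al apfu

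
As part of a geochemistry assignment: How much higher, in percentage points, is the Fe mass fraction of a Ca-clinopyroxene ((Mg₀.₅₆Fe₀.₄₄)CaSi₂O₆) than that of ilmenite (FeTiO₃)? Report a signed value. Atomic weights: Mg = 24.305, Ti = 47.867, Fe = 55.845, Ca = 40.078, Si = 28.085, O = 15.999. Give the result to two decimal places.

Fe in (Mg₀.₅₆Fe₀.₄₄)CaSi₂O₆: molar mass 230.425 g/mol; 0.44×55.845 = 24.572 g → 10.66 wt%.
Fe in FeTiO₃: molar mass 151.709 g/mol; 1×55.845 = 55.845 g → 36.81 wt%.
Difference = 10.66 − 36.81 = -26.15 percentage points.

-26.15 percentage points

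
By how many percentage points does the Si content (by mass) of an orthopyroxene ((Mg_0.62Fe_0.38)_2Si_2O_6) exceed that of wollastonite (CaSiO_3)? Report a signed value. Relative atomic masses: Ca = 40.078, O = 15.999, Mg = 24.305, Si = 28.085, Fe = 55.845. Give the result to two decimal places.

First mineral: 56.170 g Si in 224.744 g formula = 24.99 wt% Si.
Second mineral: 28.085 g Si in 116.160 g formula = 24.18 wt% Si.
24.99% − 24.18% gives a difference of 0.81 percentage points.

0.81 percentage points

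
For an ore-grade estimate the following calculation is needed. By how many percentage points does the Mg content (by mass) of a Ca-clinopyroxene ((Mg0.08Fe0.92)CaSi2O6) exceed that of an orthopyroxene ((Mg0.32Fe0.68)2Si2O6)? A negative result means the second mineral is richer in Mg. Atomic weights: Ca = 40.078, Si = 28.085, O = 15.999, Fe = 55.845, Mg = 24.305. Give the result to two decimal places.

-5.59 percentage points

First mineral: 1.944 g Mg in 245.564 g formula = 0.79 wt% Mg.
Second mineral: 15.555 g Mg in 243.668 g formula = 6.38 wt% Mg.
0.79% − 6.38% gives a difference of -5.59 percentage points.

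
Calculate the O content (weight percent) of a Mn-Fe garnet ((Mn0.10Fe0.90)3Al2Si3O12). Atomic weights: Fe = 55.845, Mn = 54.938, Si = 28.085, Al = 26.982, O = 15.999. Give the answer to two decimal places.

38.59 weight percent

Formula mass = 0.30·54.938 + 2.70·55.845 + 2·26.982 + 3·28.085 + 12·15.999 = 497.470 g/mol, of which 191.988 g is O.
So O makes up 191.988/497.470 = 0.3859 of the mass, i.e. 38.59%.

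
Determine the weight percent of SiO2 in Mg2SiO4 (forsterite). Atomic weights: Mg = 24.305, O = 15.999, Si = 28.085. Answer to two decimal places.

42.71 wt%

Molar mass of Mg2SiO4 = 2·24.305 + 1·28.085 + 4·15.999 = 140.691 g/mol.
Each formula unit contains 1 Si, equivalent to 1/1 = 1.0000 mol SiO2.
M(SiO2) = 1×28.085 + 2×15.999 = 60.083 g/mol.
Mass of SiO2 per formula unit = 1.0000 × 60.083 = 60.083 g.
SiO2 wt% = 60.083 / 140.691 × 100 = 42.71%.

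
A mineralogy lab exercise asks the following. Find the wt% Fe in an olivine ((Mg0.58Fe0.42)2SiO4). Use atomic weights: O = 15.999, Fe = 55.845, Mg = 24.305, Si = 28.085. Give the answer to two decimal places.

28.06 wt%

Formula mass = 1.16·24.305 + 0.84·55.845 + 1·28.085 + 4·15.999 = 167.185 g/mol, of which 46.910 g is Fe.
So Fe makes up 46.910/167.185 = 0.2806 of the mass, i.e. 28.06%.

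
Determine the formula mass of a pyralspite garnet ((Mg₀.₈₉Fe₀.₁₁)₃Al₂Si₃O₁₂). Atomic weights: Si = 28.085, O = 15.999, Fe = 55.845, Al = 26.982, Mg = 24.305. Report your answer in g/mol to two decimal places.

The formula mass is the sum 2.67*24.305 + 0.33*55.845 + 2*26.982 + 3*28.085 + 12*15.999.

413.53 g/mol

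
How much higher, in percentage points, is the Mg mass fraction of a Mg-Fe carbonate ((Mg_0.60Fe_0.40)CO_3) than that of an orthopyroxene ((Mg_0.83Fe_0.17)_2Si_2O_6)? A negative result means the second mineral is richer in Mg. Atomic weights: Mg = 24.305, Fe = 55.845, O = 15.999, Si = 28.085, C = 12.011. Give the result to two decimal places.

First mineral: 14.583 g Mg in 96.929 g formula = 15.05 wt% Mg.
Second mineral: 40.346 g Mg in 211.498 g formula = 19.08 wt% Mg.
15.05% − 19.08% gives a difference of -4.03 percentage points.

-4.03 percentage points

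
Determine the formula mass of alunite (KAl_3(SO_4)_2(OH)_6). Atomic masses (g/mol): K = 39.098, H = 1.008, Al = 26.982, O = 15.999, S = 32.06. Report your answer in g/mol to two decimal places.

The formula mass is the sum 1(39.098) + 3(26.982) + 2(32.06) + 14(15.999) + 6(1.008).

414.20 g/mol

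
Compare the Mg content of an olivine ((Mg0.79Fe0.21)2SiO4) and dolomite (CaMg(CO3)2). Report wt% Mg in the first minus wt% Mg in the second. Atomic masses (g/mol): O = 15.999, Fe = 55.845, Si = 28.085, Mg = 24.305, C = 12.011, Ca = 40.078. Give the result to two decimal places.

11.77 percentage points

Mg in (Mg0.79Fe0.21)2SiO4: molar mass 153.938 g/mol; 1.58×24.305 = 38.402 g → 24.95 wt%.
Mg in CaMg(CO3)2: molar mass 184.399 g/mol; 1×24.305 = 24.305 g → 13.18 wt%.
Difference = 24.95 − 13.18 = 11.77 percentage points.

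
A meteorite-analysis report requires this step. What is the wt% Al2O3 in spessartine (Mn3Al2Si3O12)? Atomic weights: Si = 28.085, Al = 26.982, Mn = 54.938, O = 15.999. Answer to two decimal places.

Formula mass = 495.021 g/mol.
2 Al → 1.0000 mol Al2O3 per formula unit; M(Al2O3) = 101.961, so Al2O3 mass = 101.961 g.
101.961/495.021 × 100 = 20.60 wt%.

20.60 wt%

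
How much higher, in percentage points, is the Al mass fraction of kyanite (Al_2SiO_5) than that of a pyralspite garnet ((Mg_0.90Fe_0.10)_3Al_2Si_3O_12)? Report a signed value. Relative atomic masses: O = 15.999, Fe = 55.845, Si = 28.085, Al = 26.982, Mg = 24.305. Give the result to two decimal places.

20.22 percentage points

Al in Al_2SiO_5: molar mass 162.044 g/mol; 2×26.982 = 53.964 g → 33.30 wt%.
Al in (Mg_0.90Fe_0.10)_3Al_2Si_3O_12: molar mass 412.584 g/mol; 2×26.982 = 53.964 g → 13.08 wt%.
Difference = 33.30 − 13.08 = 20.22 percentage points.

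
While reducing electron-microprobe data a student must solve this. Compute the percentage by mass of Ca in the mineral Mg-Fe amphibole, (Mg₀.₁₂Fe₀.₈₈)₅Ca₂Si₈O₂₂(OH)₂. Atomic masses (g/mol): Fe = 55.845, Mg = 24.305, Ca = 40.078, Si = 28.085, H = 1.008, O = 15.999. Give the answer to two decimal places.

Formula mass = 0.60·24.305 + 4.40·55.845 + 2·40.078 + 8·28.085 + 24·15.999 + 2·1.008 = 951.129 g/mol, of which 80.156 g is Ca.
So Ca makes up 80.156/951.129 = 0.0843 of the mass, i.e. 8.43%.

8.43 weight percent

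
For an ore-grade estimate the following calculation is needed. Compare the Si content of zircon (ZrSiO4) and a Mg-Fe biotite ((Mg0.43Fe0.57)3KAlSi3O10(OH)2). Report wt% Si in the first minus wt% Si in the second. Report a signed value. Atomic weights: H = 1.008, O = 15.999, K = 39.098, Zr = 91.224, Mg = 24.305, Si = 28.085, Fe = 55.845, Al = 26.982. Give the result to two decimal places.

Si in ZrSiO4: molar mass 183.305 g/mol; 1×28.085 = 28.085 g → 15.32 wt%.
Si in (Mg0.43Fe0.57)3KAlSi3O10(OH)2: molar mass 471.187 g/mol; 3×28.085 = 84.255 g → 17.88 wt%.
Difference = 15.32 − 17.88 = -2.56 percentage points.

-2.56 percentage points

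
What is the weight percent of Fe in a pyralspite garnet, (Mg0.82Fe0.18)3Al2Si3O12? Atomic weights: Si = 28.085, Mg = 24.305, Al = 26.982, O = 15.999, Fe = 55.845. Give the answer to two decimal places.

M((Mg0.82Fe0.18)3Al2Si3O12) = 420.154 g/mol.
Fe contributes 0.54 × 55.845 = 30.156 g per mole.
30.156/420.154 = 0.0718 → 7.18%.

7.18 wt%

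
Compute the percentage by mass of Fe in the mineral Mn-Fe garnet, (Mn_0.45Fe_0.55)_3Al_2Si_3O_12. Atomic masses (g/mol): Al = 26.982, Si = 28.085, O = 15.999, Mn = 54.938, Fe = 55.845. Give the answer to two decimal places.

18.56 wt%

Molar mass of (Mn_0.45Fe_0.55)_3Al_2Si_3O_12: 1.35·54.938 + 1.65·55.845 + 2·26.982 + 3·28.085 + 12·15.999 = 496.518 g/mol.
Mass of Fe per formula unit: 1.65 × 55.845 = 92.144 g.
Weight fraction Fe = 92.144 / 496.518 = 0.1856.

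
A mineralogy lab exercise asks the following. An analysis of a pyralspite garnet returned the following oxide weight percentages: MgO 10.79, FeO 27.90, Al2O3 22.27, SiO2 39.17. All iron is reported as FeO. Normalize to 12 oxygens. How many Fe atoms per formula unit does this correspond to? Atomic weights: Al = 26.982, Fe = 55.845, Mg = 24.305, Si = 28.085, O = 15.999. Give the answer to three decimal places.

MgO: 10.79/40.304 = 0.26772 mol → 0.26772 mol Mg, 0.26772 mol O.
FeO: 27.90/71.844 = 0.38834 mol → 0.38834 mol Fe, 0.38834 mol O.
Al2O3: 22.27/101.961 = 0.21842 mol → 0.43684 mol Al, 0.65526 mol O.
SiO2: 39.17/60.083 = 0.65193 mol → 0.65193 mol Si, 1.30386 mol O.
Total oxygen = 2.61518 mol. Normalization factor = 12/2.61518 = 4.58859.
Fe per 12 O = 0.38834 × 4.58859 = 1.782.

1.782 Fe apfu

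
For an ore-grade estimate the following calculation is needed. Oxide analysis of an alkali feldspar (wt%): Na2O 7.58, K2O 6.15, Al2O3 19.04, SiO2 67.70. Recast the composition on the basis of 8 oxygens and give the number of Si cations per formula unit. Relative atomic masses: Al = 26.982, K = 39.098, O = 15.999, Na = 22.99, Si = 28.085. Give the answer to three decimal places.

7.58 wt% Na2O ÷ 61.979 g/mol = 0.12230 mol, giving 0.24460 Na and 0.12230 O.
6.15 wt% K2O ÷ 94.195 g/mol = 0.06529 mol, giving 0.13058 K and 0.06529 O.
19.04 wt% Al2O3 ÷ 101.961 g/mol = 0.18674 mol, giving 0.37348 Al and 0.56022 O.
67.70 wt% SiO2 ÷ 60.083 g/mol = 1.12677 mol, giving 1.12677 Si and 2.25354 O.
Oxygen sums to 3.00135; scaling by 8/3.00135 = 2.66547 puts the formula on 8 O.
Si: 1.12677 × 2.66547 = 3.003 atoms per formula unit.

3.003 Si apfu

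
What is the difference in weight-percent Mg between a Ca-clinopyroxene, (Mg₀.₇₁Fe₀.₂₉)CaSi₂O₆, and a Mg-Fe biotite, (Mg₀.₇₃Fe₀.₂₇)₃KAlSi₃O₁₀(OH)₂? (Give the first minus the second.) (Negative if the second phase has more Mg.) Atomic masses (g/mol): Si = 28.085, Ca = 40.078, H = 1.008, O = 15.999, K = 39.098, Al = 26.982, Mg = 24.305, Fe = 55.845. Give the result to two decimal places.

Mg in (Mg₀.₇₁Fe₀.₂₉)CaSi₂O₆: molar mass 225.694 g/mol; 0.71×24.305 = 17.257 g → 7.65 wt%.
Mg in (Mg₀.₇₃Fe₀.₂₇)₃KAlSi₃O₁₀(OH)₂: molar mass 442.801 g/mol; 2.19×24.305 = 53.228 g → 12.02 wt%.
Difference = 7.65 − 12.02 = -4.37 percentage points.

-4.37 percentage points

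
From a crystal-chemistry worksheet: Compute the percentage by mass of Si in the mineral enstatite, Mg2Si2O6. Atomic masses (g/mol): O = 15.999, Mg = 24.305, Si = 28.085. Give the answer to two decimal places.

Formula mass = 2*24.305 + 2*28.085 + 6*15.999 = 200.774 g/mol, of which 56.170 g is Si.
So Si makes up 56.170/200.774 = 0.2798 of the mass, i.e. 27.98%.

27.98 weight percent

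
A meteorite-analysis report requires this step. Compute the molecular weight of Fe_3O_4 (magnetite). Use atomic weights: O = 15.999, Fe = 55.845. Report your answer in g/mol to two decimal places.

231.53 g/mol

M = 3*55.845 + 4*15.999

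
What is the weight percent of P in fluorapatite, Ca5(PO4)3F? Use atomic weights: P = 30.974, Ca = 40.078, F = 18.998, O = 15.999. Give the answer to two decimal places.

18.43 wt%

Molar mass of Ca5(PO4)3F: 5*40.078 + 3*30.974 + 12*15.999 + 1*18.998 = 504.298 g/mol.
Mass of P per formula unit: 3 × 30.974 = 92.922 g.
Weight fraction P = 92.922 / 504.298 = 0.1843.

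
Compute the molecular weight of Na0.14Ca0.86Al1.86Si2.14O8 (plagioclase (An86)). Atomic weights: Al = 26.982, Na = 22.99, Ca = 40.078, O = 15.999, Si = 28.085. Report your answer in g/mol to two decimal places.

The formula mass is the sum 0.14*22.99 + 0.86*40.078 + 1.86*26.982 + 2.14*28.085 + 8*15.999.

275.97 g/mol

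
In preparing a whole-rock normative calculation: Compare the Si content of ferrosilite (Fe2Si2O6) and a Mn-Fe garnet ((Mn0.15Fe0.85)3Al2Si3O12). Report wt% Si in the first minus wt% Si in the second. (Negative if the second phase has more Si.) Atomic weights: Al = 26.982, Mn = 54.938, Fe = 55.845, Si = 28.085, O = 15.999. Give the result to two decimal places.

4.35 percentage points

M(Fe2Si2O6) = 263.854 g/mol, so wt% Si = 56.170/263.854 × 100 = 21.29%.
M((Mn0.15Fe0.85)3Al2Si3O12) = 497.334 g/mol, so wt% Si = 84.255/497.334 × 100 = 16.94%.
21.29 − 16.94 = 4.35 pp.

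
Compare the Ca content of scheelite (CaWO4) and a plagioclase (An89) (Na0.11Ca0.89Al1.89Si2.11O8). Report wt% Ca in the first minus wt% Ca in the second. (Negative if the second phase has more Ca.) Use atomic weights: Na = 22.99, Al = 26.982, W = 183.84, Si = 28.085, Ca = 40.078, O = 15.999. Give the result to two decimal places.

M(CaWO4) = 287.914 g/mol, so wt% Ca = 40.078/287.914 × 100 = 13.92%.
M(Na0.11Ca0.89Al1.89Si2.11O8) = 276.446 g/mol, so wt% Ca = 35.669/276.446 × 100 = 12.90%.
13.92 − 12.90 = 1.02 pp.

1.02 percentage points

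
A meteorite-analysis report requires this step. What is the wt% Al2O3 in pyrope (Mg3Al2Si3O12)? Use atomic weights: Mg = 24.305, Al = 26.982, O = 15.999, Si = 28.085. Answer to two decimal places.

M(Mg3Al2Si3O12) = 403.122 g/mol; M(Al2O3) = 101.961 g/mol.
Moles Al2O3 per formula unit = 2 Al ÷ 2 = 1.0000.
Al2O3 fraction = (1.0000 × 101.961) / 403.122 = 101.961/403.122 = 0.2529.

25.29 wt%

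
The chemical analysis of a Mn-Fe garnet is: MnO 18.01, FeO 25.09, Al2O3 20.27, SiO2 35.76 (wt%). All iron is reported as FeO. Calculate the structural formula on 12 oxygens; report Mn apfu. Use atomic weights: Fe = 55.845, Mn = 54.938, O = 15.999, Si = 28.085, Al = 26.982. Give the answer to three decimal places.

MnO (M=70.937): mol = 0.25389; Mn = 0.25389, O = 0.25389.
FeO (M=71.844): mol = 0.34923; Fe = 0.34923, O = 0.34923.
Al2O3 (M=101.961): mol = 0.19880; Al = 0.39760, O = 0.59640.
SiO2 (M=60.083): mol = 0.59518; Si = 0.59518, O = 1.19036.
ΣO = 2.38988; factor = 12/ΣO = 5.02117.
Mn apfu = 0.25389 × 5.02117 = 1.275.

1.275 Mn apfu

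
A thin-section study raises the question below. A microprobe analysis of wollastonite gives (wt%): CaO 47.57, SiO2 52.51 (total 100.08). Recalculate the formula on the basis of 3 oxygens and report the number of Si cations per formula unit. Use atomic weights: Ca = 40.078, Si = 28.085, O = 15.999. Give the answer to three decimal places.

CaO: 47.57/56.077 = 0.84830 mol → 0.84830 mol Ca, 0.84830 mol O.
SiO2: 52.51/60.083 = 0.87396 mol → 0.87396 mol Si, 1.74792 mol O.
Total oxygen = 2.59622 mol. Normalization factor = 3/2.59622 = 1.15553.
Si per 3 O = 0.87396 × 1.15553 = 1.010.

1.010 Si apfu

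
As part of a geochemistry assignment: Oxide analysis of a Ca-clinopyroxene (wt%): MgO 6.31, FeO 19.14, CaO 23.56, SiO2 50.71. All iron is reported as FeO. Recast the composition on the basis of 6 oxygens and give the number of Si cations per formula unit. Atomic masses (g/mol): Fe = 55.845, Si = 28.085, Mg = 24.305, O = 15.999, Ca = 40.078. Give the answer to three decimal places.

MgO: 6.31/40.304 = 0.15656 mol → 0.15656 mol Mg, 0.15656 mol O.
FeO: 19.14/71.844 = 0.26641 mol → 0.26641 mol Fe, 0.26641 mol O.
CaO: 23.56/56.077 = 0.42014 mol → 0.42014 mol Ca, 0.42014 mol O.
SiO2: 50.71/60.083 = 0.84400 mol → 0.84400 mol Si, 1.68800 mol O.
Total oxygen = 2.53111 mol. Normalization factor = 6/2.53111 = 2.37050.
Si per 6 O = 0.84400 × 2.37050 = 2.001.

2.001 Si apfu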